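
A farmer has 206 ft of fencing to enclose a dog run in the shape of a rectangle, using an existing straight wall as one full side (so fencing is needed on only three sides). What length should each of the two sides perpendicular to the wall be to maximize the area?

103/2

Let the sides perpendicular to the wall have length x and the parallel side y, so 2x + y = 206 and the area is A = xy = x(206 − 2x).
A'(x) = 206 − 4x = 0 gives x = 103/2, and A''(x) = −4 < 0 confirms a maximum.
Then y = 206 − 2·103/2 = 103 and A = 10609/2.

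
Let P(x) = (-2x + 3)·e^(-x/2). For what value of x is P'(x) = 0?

P'(x) = (-2)·e^(-x/2) + (-2x + 3)·(-1/2)·e^(-x/2) = (x - 7/2)·e^(-x/2). Since e^(-x/2) > 0, the only critical point is x = 7/2.
P''(7/2) has the same sign as 1 > 0, so this is a local minimum.
P(7/2) = (-4)·e^(-7/4) ≈ -0.6951.

7/2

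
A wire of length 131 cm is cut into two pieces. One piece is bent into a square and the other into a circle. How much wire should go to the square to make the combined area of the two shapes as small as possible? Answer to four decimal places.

Let x be the length used for the square. Square side x/4; circle radius (131−x)/(2π).
A(x) = (x/4)² + π·((131−x)/(2π))² = x²/16 + (131−x)²/(4π) for 0 ≤ x ≤ 131. A'(x) = x/8 − (131−x)/(2π) = 0 gives x = 4·131/(π+4) ≈ 73.3730.
A'' = 1/8 + 1/(2π) > 0, so this gives the minimum combined area; x ≈ 73.3730 cm to the square.

73.3730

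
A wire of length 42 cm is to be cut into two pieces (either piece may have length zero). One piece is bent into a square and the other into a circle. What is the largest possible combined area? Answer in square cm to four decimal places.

140.3747

Let x be the length used for the square. Square side x/4; circle radius (42−x)/(2π).
A(x) = (x/4)² + π·((42−x)/(2π))² = x²/16 + (42−x)²/(4π) for 0 ≤ x ≤ 42. A'(x) = x/8 − (42−x)/(2π) = 0 gives x = 4·42/(π+4) ≈ 23.5242.
A'' > 0, so the interior critical point is a minimum; the maximum is at an endpoint. A(0) = 140.3747 and A(42) = 110.2500, so the largest area is 140.3747.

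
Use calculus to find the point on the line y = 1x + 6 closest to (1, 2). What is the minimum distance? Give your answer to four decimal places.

3.5355

Minimize D(x)^2 = (x - 1)^2 + (x + 4)^2.
d/dx[D^2] = 2(x - 1) + 2·1·(x + 4) = 0 ⇒ x = -3/2.
Then y = 9/2 and the distance is √(25/2) ≈ 3.5355.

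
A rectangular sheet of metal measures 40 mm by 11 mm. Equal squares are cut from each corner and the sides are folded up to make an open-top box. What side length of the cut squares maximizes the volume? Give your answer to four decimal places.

With cut size x, the volume is V(x) = x(40 − 2x)(11 − 2x) for 0 < x < 5.5.
V'(x) = 12x^2 − 204x + 440. Setting V'(x) = 0 gives x ≈ 2.5348 (the root in (0, 5.5)).
V''(x) = 24x − 204 is negative there, so this is the maximum; V ≈ 525.0870.

2.5348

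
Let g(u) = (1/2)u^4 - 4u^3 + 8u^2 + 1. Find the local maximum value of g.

9

Critical points: g'(u) = 2u^3 - 12u^2 + 16u vanishes at u = 0, 2, 4.
Second-derivative test with g''(u) = 6u^2 - 24u + 16: g''(0) = 16 > 0 ⇒ local minimum; g''(2) = -8 < 0 ⇒ local maximum; g''(4) = 16 > 0 ⇒ local minimum.
So the local maximum value is g(2) = 9.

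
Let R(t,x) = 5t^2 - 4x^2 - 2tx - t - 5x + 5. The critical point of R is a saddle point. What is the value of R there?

551/84

∂R/∂t = 10t - 2x - 1 = 0 and ∂R/∂x = -2t - 8x - 5 = 0, so (t, x) = (-1/42, -13/21).
The Hessian has R_{tt} = 10, R_{xx} = -8, R_{tx} = -2, giving D = -84 < 0, so the point is a saddle point.
R(-1/42, -13/21) = 551/84.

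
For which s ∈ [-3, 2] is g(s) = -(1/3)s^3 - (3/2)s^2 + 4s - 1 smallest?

-3

The derivative is -s^2 - 3s + 4, whose only zero in [-3, 2] is s = 1.
Compare values at every candidate in [-3, 2]: g(-3) = -35/2,  g(1) = 7/6,  g(2) = -5/3.
Hence the absolute minimum is -35/2 at s = -3.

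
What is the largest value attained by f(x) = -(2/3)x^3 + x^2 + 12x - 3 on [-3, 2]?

59/3

The derivative is -2x^2 + 2x + 12, whose only zero in [-3, 2] is x = -2.
Candidates: f(-3) = -12, f(-2) = -53/3, f(2) = 59/3.
The maximum over the interval is 59/3, attained at x = 2.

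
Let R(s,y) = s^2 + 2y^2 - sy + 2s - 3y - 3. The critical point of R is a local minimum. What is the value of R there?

-32/7

∂R/∂s = 2s - y + 2 = 0 and ∂R/∂y = -s + 4y - 3 = 0, so (s, y) = (-5/7, 4/7).
The Hessian has R_{ss} = 2, R_{yy} = 4, R_{sy} = -1, giving D = 7 > 0 with R_{ss} > 0, so the point is a local minimum.
R(-5/7, 4/7) = -32/7.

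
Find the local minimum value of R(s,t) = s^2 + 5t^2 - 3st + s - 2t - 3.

-36/11

∂R/∂s = 2s - 3t + 1 = 0 and ∂R/∂t = -3s + 10t - 2 = 0, so (s, t) = (-4/11, 1/11).
The Hessian has R_{ss} = 2, R_{tt} = 10, R_{st} = -3, giving D = 11 > 0 with R_{ss} > 0, so the point is a local minimum.
R(-4/11, 1/11) = -36/11.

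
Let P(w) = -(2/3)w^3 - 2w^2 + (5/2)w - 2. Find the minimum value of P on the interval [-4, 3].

P'(w) = -2w^2 - 4w + 5/2, which vanishes at w = -5/2 and w = 1/2.
Compare values at every candidate in [-4, 3]: P(-4) = -4/3; P(-5/2) = -31/3; P(1/2) = -4/3; P(3) = -61/2.
Hence the absolute minimum is -61/2 at w = 3.

-61/2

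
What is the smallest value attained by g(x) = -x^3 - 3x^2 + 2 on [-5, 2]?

Differentiating, g'(x) = -3x^2 - 6x; which vanishes at x = -2 and x = 0.
Evaluating at the critical points and endpoints: g(-5) = 52,  g(-2) = -2,  g(0) = 2,  g(2) = -18.
The minimum over the interval is -18, attained at x = 2.

-18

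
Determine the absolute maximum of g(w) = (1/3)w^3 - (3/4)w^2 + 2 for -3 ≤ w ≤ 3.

17/4

g'(w) = w^2 - (3/2)w, which vanishes at w = 0 and w = 3/2.
Compare values at every candidate in [-3, 3]: g(-3) = -55/4, g(0) = 2, g(3/2) = 23/16, g(3) = 17/4.
Hence the absolute maximum is 17/4 at w = 3.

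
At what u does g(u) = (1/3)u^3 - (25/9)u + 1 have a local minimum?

Critical points: g'(u) = u^2 - 25/9 vanishes at u = -5/3, 5/3.
Since g''(u) = 2u, we get g''(-5/3) = -10/3 < 0 ⇒ local maximum; g''(5/3) = 10/3 > 0 ⇒ local minimum.
The local minimum is g(5/3) = -169/81.

5/3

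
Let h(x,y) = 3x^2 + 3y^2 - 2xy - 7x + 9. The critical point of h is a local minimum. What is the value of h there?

∂h/∂x = 6x - 2y - 7 = 0 and ∂h/∂y = -2x + 6y = 0, so (x, y) = (21/16, 7/16).
The Hessian has h_{xx} = 6, h_{yy} = 6, h_{xy} = -2, giving D = 32 > 0 with h_{xx} > 0, so the point is a local minimum.
h(21/16, 7/16) = 141/32.

141/32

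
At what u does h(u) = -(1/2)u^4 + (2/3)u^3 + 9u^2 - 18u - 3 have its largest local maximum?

Critical points: h'(u) = -2u^3 + 2u^2 + 18u - 18 vanishes at u = -3, 1, 3.
Second-derivative test with h''(u) = -6u^2 + 4u + 18: h''(-3) = -48 < 0 ⇒ local maximum; h''(1) = 16 > 0 ⇒ local minimum; h''(3) = -24 < 0 ⇒ local maximum.
Thus h has its largest local maximum at u = -3, with value 147/2.

-3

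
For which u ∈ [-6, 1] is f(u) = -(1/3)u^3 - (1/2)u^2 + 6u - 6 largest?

-6

Differentiating, f'(u) = -u^2 - u + 6; whose only zero in [-6, 1] is u = -3.
Evaluating at the critical points and endpoints: f(-6) = 12,  f(-3) = -39/2,  f(1) = -5/6.
Hence the absolute maximum is 12 at u = -6.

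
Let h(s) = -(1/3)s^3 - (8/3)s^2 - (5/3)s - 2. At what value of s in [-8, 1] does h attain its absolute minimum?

Differentiating, h'(s) = -s^2 - (16/3)s - 5/3; which vanishes at s = -5 and s = -1/3.
Candidates: h(-8) = 34/3, h(-5) = -56/3, h(-1/3) = -140/81, h(1) = -20/3.
The minimum over the interval is -56/3, attained at s = -5.

-5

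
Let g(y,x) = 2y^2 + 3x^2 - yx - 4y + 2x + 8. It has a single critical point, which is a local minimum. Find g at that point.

136/23

∂g/∂y = 4y - x - 4 = 0 and ∂g/∂x = -y + 6x + 2 = 0, so (y, x) = (22/23, -4/23).
The Hessian has g_{yy} = 4, g_{xx} = 6, g_{yx} = -1, giving D = 23 > 0 with g_{yy} > 0, so the point is a local minimum.
g(22/23, -4/23) = 136/23.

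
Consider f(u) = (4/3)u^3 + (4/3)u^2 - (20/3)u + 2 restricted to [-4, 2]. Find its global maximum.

The derivative is 4u^2 + (8/3)u - 20/3, which vanishes at u = -5/3 and u = 1.
Candidates: f(-4) = -106/3,  f(-5/3) = 862/81,  f(1) = -2,  f(2) = 14/3.
The maximum over the interval is 862/81, attained at u = -5/3.

862/81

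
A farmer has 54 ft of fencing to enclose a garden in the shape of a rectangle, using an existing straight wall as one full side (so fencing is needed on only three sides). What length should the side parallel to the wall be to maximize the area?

Let the sides perpendicular to the wall have length x and the parallel side y, so 2x + y = 54 and the area is A = xy = x(54 − 2x).
A'(x) = 54 − 4x = 0 gives x = 27/2, and A''(x) = −4 < 0 confirms a maximum.
Then y = 54 − 2·27/2 = 27 and A = 729/2.

27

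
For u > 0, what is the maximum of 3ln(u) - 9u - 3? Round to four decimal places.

g'(u) = 3/u − 9 = 0 gives u = 1/3.
g''(u) = -3/u², which is negative for u > 0, so this is a local maximum.
g(1/3) = 3·ln(1/3) - 3 - 3 ≈ -9.2958.

-9.2958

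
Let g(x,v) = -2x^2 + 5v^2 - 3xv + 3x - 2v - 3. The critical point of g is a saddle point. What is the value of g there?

∂g/∂x = -4x - 3v + 3 = 0 and ∂g/∂v = -3x + 10v - 2 = 0, so (x, v) = (24/49, 17/49).
The Hessian has g_{xx} = -4, g_{vv} = 10, g_{xv} = -3, giving D = -49 < 0, so the point is a saddle point.
g(24/49, 17/49) = -128/49.

-128/49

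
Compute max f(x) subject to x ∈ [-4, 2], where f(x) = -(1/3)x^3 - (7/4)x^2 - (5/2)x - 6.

f'(x) = -x^2 - (7/2)x - 5/2, which vanishes at x = -5/2 and x = -1.
Candidates: f(-4) = -8/3,  f(-5/2) = -263/48,  f(-1) = -59/12,  f(2) = -62/3.
The maximum over the interval is -8/3, attained at x = -4.

-8/3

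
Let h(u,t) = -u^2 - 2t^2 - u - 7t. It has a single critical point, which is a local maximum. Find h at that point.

∂h/∂u = -2u - 1 = 0 and ∂h/∂t = -4t - 7 = 0, so (u, t) = (-1/2, -7/4).
The Hessian has h_{uu} = -2, h_{tt} = -4, h_{ut} = 0, giving D = 8 > 0 with h_{uu} < 0, so the point is a local maximum.
h(-1/2, -7/4) = 51/8.

51/8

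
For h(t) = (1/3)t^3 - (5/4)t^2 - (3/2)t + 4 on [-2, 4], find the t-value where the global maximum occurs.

h'(t) = t^2 - (5/2)t - 3/2, which vanishes at t = -1/2 and t = 3.
Evaluating at the critical points and endpoints: h(-2) = -2/3; h(-1/2) = 211/48; h(3) = -11/4; h(4) = -2/3.
Hence the absolute maximum is 211/48 at t = -1/2.

-1/2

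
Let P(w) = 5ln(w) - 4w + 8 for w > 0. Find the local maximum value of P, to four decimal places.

4.1157

P'(w) = 5/w − 4 = 0 gives w = 5/4.
P''(w) = -5/w², which is negative for w > 0, so this is a local maximum.
P(5/4) = 5·ln(5/4) - 5 + 8 ≈ 4.1157.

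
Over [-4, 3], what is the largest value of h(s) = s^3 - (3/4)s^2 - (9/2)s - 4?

h'(s) = 3s^2 - (3/2)s - 9/2, which vanishes at s = -1 and s = 3/2.
Candidates: h(-4) = -62,  h(-1) = -5/4,  h(3/2) = -145/16,  h(3) = 11/4.
Hence the absolute maximum is 11/4 at s = 3.

11/4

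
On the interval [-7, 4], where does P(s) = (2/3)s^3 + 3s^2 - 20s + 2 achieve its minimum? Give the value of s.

Differentiating, P'(s) = 2s^2 + 6s - 20; which vanishes at s = -5 and s = 2.
Candidates: P(-7) = 181/3; P(-5) = 281/3; P(2) = -62/3; P(4) = 38/3.
The minimum over the interval is -62/3, attained at s = 2.

2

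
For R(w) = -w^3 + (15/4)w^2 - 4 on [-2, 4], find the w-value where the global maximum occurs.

-2

Differentiating, R'(w) = -3w^2 + (15/2)w; which vanishes at w = 0 and w = 5/2.
Compare values at every candidate in [-2, 4]: R(-2) = 19; R(0) = -4; R(5/2) = 61/16; R(4) = -8.
The maximum over the interval is 19, attained at w = -2.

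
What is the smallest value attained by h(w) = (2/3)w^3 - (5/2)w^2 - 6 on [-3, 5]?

-93/2

The derivative is 2w^2 - 5w, which vanishes at w = 0 and w = 5/2.
Compare values at every candidate in [-3, 5]: h(-3) = -93/2,  h(0) = -6,  h(5/2) = -269/24,  h(5) = 89/6.
So the minimum is h(-3) = -93/2.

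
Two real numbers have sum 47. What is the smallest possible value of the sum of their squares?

With a + b = 47, a^2 + b^2 = a^2 + (47 − a)^2.
The derivative 2a − 2(47 − a) = 4a − 94 vanishes at a = 47/2; second derivative 4 > 0, a minimum.
The minimum is 2·(47/2)^2 = 2209/2.

2209/2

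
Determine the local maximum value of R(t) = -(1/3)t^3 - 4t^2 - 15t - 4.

Critical points: R'(t) = -t^2 - 8t - 15 vanishes at t = -5, -3.
R''(t) = -2t - 8. R''(-5) = 2 > 0 ⇒ local minimum; R''(-3) = -2 < 0 ⇒ local maximum.
Thus R has its local maximum at t = -3, with value 14.

14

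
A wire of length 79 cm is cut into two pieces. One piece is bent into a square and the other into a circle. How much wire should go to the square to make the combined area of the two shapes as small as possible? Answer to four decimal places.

44.2478

Let x be the length used for the square. Square side x/4; circle radius (79−x)/(2π).
A(x) = (x/4)² + π·((79−x)/(2π))² = x²/16 + (79−x)²/(4π) for 0 ≤ x ≤ 79. A'(x) = x/8 − (79−x)/(2π) = 0 gives x = 4·79/(π+4) ≈ 44.2478.
A'' = 1/8 + 1/(2π) > 0, so this gives the minimum combined area; x ≈ 44.2478 cm to the square.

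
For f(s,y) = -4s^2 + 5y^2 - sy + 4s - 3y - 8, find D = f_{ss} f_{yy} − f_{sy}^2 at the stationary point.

-81

∂f/∂s = -8s - y + 4 = 0 and ∂f/∂y = -s + 10y - 3 = 0, so (s, y) = (37/81, 28/81).
The Hessian has f_{ss} = -8, f_{yy} = 10, f_{sy} = -1, giving D = -81 < 0, so the point is a saddle point.
D = (-8)·(10) − (-1)^2 = -81.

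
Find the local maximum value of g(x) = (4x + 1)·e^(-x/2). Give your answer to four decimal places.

By the product rule, g'(x) = (-2x + 7/2)·e^(-x/2). Since e^(-x/2) > 0, the only critical point is x = 7/4.
g''(7/4) has the same sign as -2 < 0, so this is a local maximum.
g(7/4) = (8)·e^(-7/8) ≈ 3.3349.

3.3349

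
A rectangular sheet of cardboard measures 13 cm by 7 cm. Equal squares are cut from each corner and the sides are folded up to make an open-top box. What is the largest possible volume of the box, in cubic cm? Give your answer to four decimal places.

With cut size x, the volume is V(x) = x(13 − 2x)(7 − 2x) for 0 < x < 3.5.
V'(x) = 12x^2 − 80x + 91. Setting V'(x) = 0 gives x ≈ 1.4551 (the root in (0, 3.5)).
V''(x) = 24x − 80 is negative there, so this is the maximum; V ≈ 60.0451.

60.0451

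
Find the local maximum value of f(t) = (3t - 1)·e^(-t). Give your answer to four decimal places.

0.7908

By the product rule, f'(t) = (-3t + 4)·e^(-t). Since e^(-t) > 0, the only critical point is t = 4/3.
f''(4/3) has the same sign as -3 < 0, so this is a local maximum.
f(4/3) = (3)·e^(-4/3) ≈ 0.7908.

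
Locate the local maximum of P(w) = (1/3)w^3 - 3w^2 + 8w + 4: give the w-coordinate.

P'(w) = w^2 - 6w + 8 = 0 at w = 2, 4.
Second-derivative test with P''(w) = 2w - 6: P''(2) = -2 < 0 ⇒ local maximum; P''(4) = 2 > 0 ⇒ local minimum.
So the local maximum value is P(2) = 32/3.

2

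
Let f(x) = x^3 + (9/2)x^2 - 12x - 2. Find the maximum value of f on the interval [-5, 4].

86

Differentiating, f'(x) = 3x^2 + 9x - 12; which vanishes at x = -4 and x = 1.
Candidates: f(-5) = 91/2,  f(-4) = 54,  f(1) = -17/2,  f(4) = 86.
Hence the absolute maximum is 86 at x = 4.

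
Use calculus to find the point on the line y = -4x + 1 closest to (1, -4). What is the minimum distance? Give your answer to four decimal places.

Minimize D(x)^2 = (x - 1)^2 + (-4x + 5)^2.
d/dx[D^2] = 2(x - 1) + 2·(-4)·(-4x + 5) = 0 ⇒ x = 21/17.
Then y = -67/17 and the distance is √(1/17) ≈ 0.2425.

0.2425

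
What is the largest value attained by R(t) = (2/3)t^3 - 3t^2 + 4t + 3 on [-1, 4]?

R'(t) = 2t^2 - 6t + 4, which vanishes at t = 1 and t = 2.
Evaluating at the critical points and endpoints: R(-1) = -14/3,  R(1) = 14/3,  R(2) = 13/3,  R(4) = 41/3.
The maximum over the interval is 41/3, attained at t = 4.

41/3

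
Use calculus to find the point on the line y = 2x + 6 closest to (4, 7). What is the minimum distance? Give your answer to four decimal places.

3.1305

Minimize D(x)^2 = (x - 4)^2 + (2x - 1)^2.
d/dx[D^2] = 2(x - 4) + 2·2·(2x - 1) = 0 ⇒ x = 6/5.
Then y = 42/5 and the distance is √(49/5) ≈ 3.1305.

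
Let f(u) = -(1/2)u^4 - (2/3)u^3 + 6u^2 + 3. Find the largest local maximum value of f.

69/2

Critical points: f'(u) = -2u^3 - 2u^2 + 12u vanishes at u = -3, 0, 2.
f''(u) = -6u^2 - 4u + 12. f''(-3) = -30 < 0 ⇒ local maximum; f''(0) = 12 > 0 ⇒ local minimum; f''(2) = -20 < 0 ⇒ local maximum.
Thus f has its largest local maximum at u = -3, with value 69/2.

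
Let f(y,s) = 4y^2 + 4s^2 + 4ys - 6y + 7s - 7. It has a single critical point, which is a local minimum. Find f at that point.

-211/12

∂f/∂y = 8y + 4s - 6 = 0 and ∂f/∂s = 4y + 8s + 7 = 0, so (y, s) = (19/12, -5/3).
The Hessian has f_{yy} = 8, f_{ss} = 8, f_{ys} = 4, giving D = 48 > 0 with f_{yy} > 0, so the point is a local minimum.
f(19/12, -5/3) = -211/12.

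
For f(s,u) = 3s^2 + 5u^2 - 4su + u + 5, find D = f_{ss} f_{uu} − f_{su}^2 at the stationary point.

44

∂f/∂s = 6s - 4u = 0 and ∂f/∂u = -4s + 10u + 1 = 0, so (s, u) = (-1/11, -3/22).
The Hessian has f_{ss} = 6, f_{uu} = 10, f_{su} = -4, giving D = 44 > 0 with f_{ss} > 0, so the point is a local minimum.
D = (6)·(10) − (-4)^2 = 44.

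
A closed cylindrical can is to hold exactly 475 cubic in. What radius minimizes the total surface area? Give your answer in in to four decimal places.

With radius r and height h, πr²h = 475 so h = 475/(πr²), and S(r) = 2πr² + 2πrh = 2πr² + 2·475/r.
S'(r) = 4πr − 2·475/r² = 0 ⇒ r³ = 475/(2π), so r ≈ 4.2284 and h = 2r ≈ 8.4567.
S''(r) = 4π + 4·475/r³ > 0, so this is the minimum; S ≈ 337.0106.

4.2284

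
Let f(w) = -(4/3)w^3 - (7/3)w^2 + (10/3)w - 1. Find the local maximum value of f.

f'(w) = -4w^2 - (14/3)w + 10/3. Setting f'(w) = 0 gives w ∈ {-5/3, 1/2}.
Second-derivative test with f''(w) = -8w - 14/3: f''(-5/3) = 26/3 > 0 ⇒ local minimum; f''(1/2) = -26/3 < 0 ⇒ local maximum.
Thus f has its local maximum at w = 1/2, with value -1/12.

-1/12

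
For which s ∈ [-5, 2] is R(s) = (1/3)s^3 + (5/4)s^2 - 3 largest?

The derivative is s^2 + (5/2)s, which vanishes at s = -5/2 and s = 0.
Evaluating at the critical points and endpoints: R(-5) = -161/12,  R(-5/2) = -19/48,  R(0) = -3,  R(2) = 14/3.
Hence the absolute maximum is 14/3 at s = 2.

2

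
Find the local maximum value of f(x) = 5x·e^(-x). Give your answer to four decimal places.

f'(x) = 5·e^(-x) + (5x)·(-1)·e^(-x) = (-5x + 5)·e^(-x). Since e^(-x) > 0, the only critical point is x = 1.
f''(1) has the same sign as -5 < 0, so this is a local maximum.
f(1) = (5)·e^(-1) ≈ 1.8394.

1.8394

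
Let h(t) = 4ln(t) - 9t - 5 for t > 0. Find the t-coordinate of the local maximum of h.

4/9

h'(t) = 4/t − 9 = 0 gives t = 4/9.
h''(t) = -4/t², which is negative for t > 0, so this is a local maximum.
h(4/9) = 4·ln(4/9) - 4 - 5 ≈ -12.2437.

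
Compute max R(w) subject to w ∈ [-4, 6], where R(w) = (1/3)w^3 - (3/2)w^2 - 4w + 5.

The derivative is w^2 - 3w - 4, which vanishes at w = -1 and w = 4.
Compare values at every candidate in [-4, 6]: R(-4) = -73/3,  R(-1) = 43/6,  R(4) = -41/3,  R(6) = -1.
The maximum over the interval is 43/6, attained at w = -1.

43/6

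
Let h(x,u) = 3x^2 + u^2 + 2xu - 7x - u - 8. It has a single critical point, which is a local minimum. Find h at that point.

-51/4

∂h/∂x = 6x + 2u - 7 = 0 and ∂h/∂u = 2x + 2u - 1 = 0, so (x, u) = (3/2, -1).
The Hessian has h_{xx} = 6, h_{uu} = 2, h_{xu} = 2, giving D = 8 > 0 with h_{xx} > 0, so the point is a local minimum.
h(3/2, -1) = -51/4.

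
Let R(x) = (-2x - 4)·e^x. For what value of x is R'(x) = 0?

-3

By the product rule, R'(x) = (-2x - 6)·e^x. Since e^x > 0, the only critical point is x = -3.
R''(-3) has the same sign as -2 < 0, so this is a local maximum.
R(-3) = (2)·e^(-3) ≈ 0.0996.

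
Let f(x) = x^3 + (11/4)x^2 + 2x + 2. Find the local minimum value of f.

25/16

Critical points: f'(x) = 3x^2 + (11/2)x + 2 vanishes at x = -4/3, -1/2.
f''(x) = 6x + 11/2. f''(-4/3) = -5/2 < 0 ⇒ local maximum; f''(-1/2) = 5/2 > 0 ⇒ local minimum.
The local minimum is f(-1/2) = 25/16.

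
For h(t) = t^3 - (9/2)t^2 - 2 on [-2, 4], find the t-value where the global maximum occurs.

The derivative is 3t^2 - 9t, which vanishes at t = 0 and t = 3.
Candidates: h(-2) = -28,  h(0) = -2,  h(3) = -31/2,  h(4) = -10.
Hence the absolute maximum is -2 at t = 0.

0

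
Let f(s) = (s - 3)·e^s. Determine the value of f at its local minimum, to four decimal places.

-7.3891

By the product rule, f'(s) = (s - 2)·e^s. Since e^s > 0, the only critical point is s = 2.
f''(2) has the same sign as 1 > 0, so this is a local minimum.
f(2) = (-1)·e^(2) ≈ -7.3891.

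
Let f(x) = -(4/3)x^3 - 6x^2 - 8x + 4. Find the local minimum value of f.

Critical points: f'(x) = -4x^2 - 12x - 8 vanishes at x = -2, -1.
Second-derivative test with f''(x) = -8x - 12: f''(-2) = 4 > 0 ⇒ local minimum; f''(-1) = -4 < 0 ⇒ local maximum.
Thus f has its local minimum at x = -2, with value 20/3.

20/3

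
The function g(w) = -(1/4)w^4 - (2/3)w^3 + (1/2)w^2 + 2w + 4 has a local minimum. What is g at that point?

35/12

Critical points: g'(w) = -w^3 - 2w^2 + w + 2 vanishes at w = -2, -1, 1.
Second-derivative test with g''(w) = -3w^2 - 4w + 1: g''(-2) = -3 < 0 ⇒ local maximum; g''(-1) = 2 > 0 ⇒ local minimum; g''(1) = -6 < 0 ⇒ local maximum.
So the local minimum value is g(-1) = 35/12.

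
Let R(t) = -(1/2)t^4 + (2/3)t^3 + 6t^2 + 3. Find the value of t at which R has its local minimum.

Critical points: R'(t) = -2t^3 + 2t^2 + 12t vanishes at t = -2, 0, 3.
Since R''(t) = -6t^2 + 4t + 12, we get R''(-2) = -20 < 0 ⇒ local maximum; R''(0) = 12 > 0 ⇒ local minimum; R''(3) = -30 < 0 ⇒ local maximum.
Thus R has its local minimum at t = 0, with value 3.

0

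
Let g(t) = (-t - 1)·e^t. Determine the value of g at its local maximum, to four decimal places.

0.1353

g'(t) = (-1)·e^t + (-t - 1)·1·e^t = (-t - 2)·e^t. Since e^t > 0, the only critical point is t = -2.
g''(-2) has the same sign as -1 < 0, so this is a local maximum.
g(-2) = (1)·e^(-2) ≈ 0.1353.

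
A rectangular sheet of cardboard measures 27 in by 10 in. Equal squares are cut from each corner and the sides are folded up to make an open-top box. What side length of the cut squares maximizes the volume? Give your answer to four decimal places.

2.2261

With cut size x, the volume is V(x) = x(27 − 2x)(10 − 2x) for 0 < x < 5.
V'(x) = 12x^2 − 148x + 270. Setting V'(x) = 0 gives x ≈ 2.2261 (the root in (0, 5)).
V''(x) = 24x − 148 is negative there, so this is the maximum; V ≈ 278.4644.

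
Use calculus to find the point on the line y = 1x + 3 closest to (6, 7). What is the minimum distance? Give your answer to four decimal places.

Minimize D(x)^2 = (x - 6)^2 + (x - 4)^2.
d/dx[D^2] = 2(x - 6) + 2·1·(x - 4) = 0 ⇒ x = 5.
Then y = 8 and the distance is √(2) ≈ 1.4142.

1.4142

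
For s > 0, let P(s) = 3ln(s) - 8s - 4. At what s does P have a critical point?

P'(s) = 3/s − 8 = 0 gives s = 3/8.
P''(s) = -3/s², which is negative for s > 0, so this is a local maximum.
P(3/8) = 3·ln(3/8) - 3 - 4 ≈ -9.9425.

3/8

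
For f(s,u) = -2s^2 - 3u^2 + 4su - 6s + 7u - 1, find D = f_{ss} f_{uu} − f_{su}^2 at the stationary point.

∂f/∂s = -4s + 4u - 6 = 0 and ∂f/∂u = 4s - 6u + 7 = 0, so (s, u) = (-1, 1/2).
The Hessian has f_{ss} = -4, f_{uu} = -6, f_{su} = 4, giving D = 8 > 0 with f_{ss} < 0, so the point is a local maximum.
D = (-4)·(-6) − (4)^2 = 8.

8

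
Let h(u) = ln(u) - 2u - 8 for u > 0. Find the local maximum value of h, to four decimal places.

-9.6931

h'(u) = 1/u − 2 = 0 gives u = 1/2.
h''(u) = -1/u², which is negative for u > 0, so this is a local maximum.
h(1/2) = 1·ln(1/2) - 1 - 8 ≈ -9.6931.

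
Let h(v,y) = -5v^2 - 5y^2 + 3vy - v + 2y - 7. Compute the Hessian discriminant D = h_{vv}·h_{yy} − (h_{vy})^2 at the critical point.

∂h/∂v = -10v + 3y - 1 = 0 and ∂h/∂y = 3v - 10y + 2 = 0, so (v, y) = (-4/91, 17/91).
The Hessian has h_{vv} = -10, h_{yy} = -10, h_{vy} = 3, giving D = 91 > 0 with h_{vv} < 0, so the point is a local maximum.
D = (-10)·(-10) − (3)^2 = 91.

91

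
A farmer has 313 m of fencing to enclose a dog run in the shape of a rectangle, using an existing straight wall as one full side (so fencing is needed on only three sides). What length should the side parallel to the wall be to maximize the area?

313/2

Let the sides perpendicular to the wall have length x and the parallel side y, so 2x + y = 313 and the area is A = xy = x(313 − 2x).
A'(x) = 313 − 4x = 0 gives x = 313/4, and A''(x) = −4 < 0 confirms a maximum.
Then y = 313 − 2·313/4 = 313/2 and A = 97969/8.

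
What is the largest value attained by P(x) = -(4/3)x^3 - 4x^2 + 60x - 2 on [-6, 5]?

The derivative is -4x^2 - 8x + 60, which vanishes at x = -5 and x = 3.
Compare values at every candidate in [-6, 5]: P(-6) = -218; P(-5) = -706/3; P(3) = 106; P(5) = 94/3.
So the maximum is P(3) = 106.

106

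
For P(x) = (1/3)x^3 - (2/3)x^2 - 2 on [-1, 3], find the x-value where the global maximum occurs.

Differentiating, P'(x) = x^2 - (4/3)x; which vanishes at x = 0 and x = 4/3.
Evaluating at the critical points and endpoints: P(-1) = -3,  P(0) = -2,  P(4/3) = -194/81,  P(3) = 1.
So the maximum is P(3) = 1.

3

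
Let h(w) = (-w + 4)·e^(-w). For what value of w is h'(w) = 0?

5

Differentiating with the product rule gives h'(w) = (w - 5)·e^(-w). Since e^(-w) > 0, the only critical point is w = 5.
h''(5) has the same sign as 1 > 0, so this is a local minimum.
h(5) = (-1)·e^(-5) ≈ -0.0067.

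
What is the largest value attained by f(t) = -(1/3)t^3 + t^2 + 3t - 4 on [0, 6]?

f'(t) = -t^2 + 2t + 3, whose only zero in [0, 6] is t = 3.
Compare values at every candidate in [0, 6]: f(0) = -4,  f(3) = 5,  f(6) = -22.
The maximum over the interval is 5, attained at t = 3.

5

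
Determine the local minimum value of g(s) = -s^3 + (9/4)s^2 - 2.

g'(s) = -3s^2 + (9/2)s = 0 at s = 0, 3/2.
Since g''(s) = -6s + 9/2, we get g''(0) = 9/2 > 0 ⇒ local minimum; g''(3/2) = -9/2 < 0 ⇒ local maximum.
The local minimum is g(0) = -2.

-2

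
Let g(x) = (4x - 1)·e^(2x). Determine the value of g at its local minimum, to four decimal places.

-1.2131

g'(x) = 4·e^(2x) + (4x - 1)·2·e^(2x) = (8x + 2)·e^(2x). Since e^(2x) > 0, the only critical point is x = -1/4.
g''(-1/4) has the same sign as 8 > 0, so this is a local minimum.
g(-1/4) = (-2)·e^(-1/2) ≈ -1.2131.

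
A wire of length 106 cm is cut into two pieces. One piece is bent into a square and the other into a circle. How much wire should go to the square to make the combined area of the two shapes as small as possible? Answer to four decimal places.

Let x be the length used for the square. Square side x/4; circle radius (106−x)/(2π).
A(x) = (x/4)² + π·((106−x)/(2π))² = x²/16 + (106−x)²/(4π) for 0 ≤ x ≤ 106. A'(x) = x/8 − (106−x)/(2π) = 0 gives x = 4·106/(π+4) ≈ 59.3705.
A'' = 1/8 + 1/(2π) > 0, so this gives the minimum combined area; x ≈ 59.3705 cm to the square.

59.3705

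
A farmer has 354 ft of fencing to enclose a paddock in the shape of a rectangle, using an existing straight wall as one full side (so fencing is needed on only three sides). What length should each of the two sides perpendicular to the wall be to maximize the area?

Let the sides perpendicular to the wall have length x and the parallel side y, so 2x + y = 354 and the area is A = xy = x(354 − 2x).
A'(x) = 354 − 4x = 0 gives x = 177/2, and A''(x) = −4 < 0 confirms a maximum.
Then y = 354 − 2·177/2 = 177 and A = 31329/2.

177/2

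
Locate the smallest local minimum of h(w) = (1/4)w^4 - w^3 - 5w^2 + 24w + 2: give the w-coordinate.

Critical points: h'(w) = w^3 - 3w^2 - 10w + 24 vanishes at w = -3, 2, 4.
h''(w) = 3w^2 - 6w - 10. h''(-3) = 35 > 0 ⇒ local minimum; h''(2) = -10 < 0 ⇒ local maximum; h''(4) = 14 > 0 ⇒ local minimum.
Thus h has its smallest local minimum at w = -3, with value -271/4.

-3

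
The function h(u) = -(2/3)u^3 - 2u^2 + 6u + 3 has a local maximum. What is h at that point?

Critical points: h'(u) = -2u^2 - 4u + 6 vanishes at u = -3, 1.
Since h''(u) = -4u - 4, we get h''(-3) = 8 > 0 ⇒ local minimum; h''(1) = -8 < 0 ⇒ local maximum.
So the local maximum value is h(1) = 19/3.

19/3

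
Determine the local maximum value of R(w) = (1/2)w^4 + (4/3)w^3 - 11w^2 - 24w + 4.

Critical points: R'(w) = 2w^3 + 4w^2 - 22w - 24 vanishes at w = -4, -1, 3.
Since R''(w) = 6w^2 + 8w - 22, we get R''(-4) = 42 > 0 ⇒ local minimum; R''(-1) = -24 < 0 ⇒ local maximum; R''(3) = 56 > 0 ⇒ local minimum.
The local maximum is R(-1) = 97/6.

97/6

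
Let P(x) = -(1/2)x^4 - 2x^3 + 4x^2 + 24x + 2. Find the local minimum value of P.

-22

P'(x) = -2x^3 - 6x^2 + 8x + 24 = 0 at x = -3, -2, 2.
Second-derivative test with P''(x) = -6x^2 - 12x + 8: P''(-3) = -10 < 0 ⇒ local maximum; P''(-2) = 8 > 0 ⇒ local minimum; P''(2) = -40 < 0 ⇒ local maximum.
The local minimum is P(-2) = -22.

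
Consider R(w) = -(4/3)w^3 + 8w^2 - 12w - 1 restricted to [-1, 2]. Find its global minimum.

R'(w) = -4w^2 + 16w - 12, whose only zero in [-1, 2] is w = 1.
Candidates: R(-1) = 61/3,  R(1) = -19/3,  R(2) = -11/3.
The minimum over the interval is -19/3, attained at w = 1.

-19/3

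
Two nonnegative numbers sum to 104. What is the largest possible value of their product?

2704

With x + y = 104, the product is P(x) = x(104 − x).
P'(x) = 104 − 2x = 0 gives x = 52; P'' = −2 < 0, so this is the maximum.
P = 52·52 = 2704.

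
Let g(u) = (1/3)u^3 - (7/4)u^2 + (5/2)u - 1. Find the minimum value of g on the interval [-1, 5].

Differentiating, g'(u) = u^2 - (7/2)u + 5/2; which vanishes at u = 1 and u = 5/2.
Evaluating at the critical points and endpoints: g(-1) = -67/12; g(1) = 1/12; g(5/2) = -23/48; g(5) = 113/12.
The minimum over the interval is -67/12, attained at u = -1.

-67/12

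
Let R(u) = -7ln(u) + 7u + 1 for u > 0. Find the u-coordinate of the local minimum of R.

R'(u) = -7/u + 7 = 0 gives u = 1.
R''(u) = 7/u², which is positive for u > 0, so this is a local minimum.
R(1) = -7·ln(1) + 7 + 1 ≈ 8.0000.

1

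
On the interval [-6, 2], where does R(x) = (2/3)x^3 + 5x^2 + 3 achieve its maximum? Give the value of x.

-5

The derivative is 2x^2 + 10x, which vanishes at x = -5 and x = 0.
Evaluating at the critical points and endpoints: R(-6) = 39; R(-5) = 134/3; R(0) = 3; R(2) = 85/3.
Hence the absolute maximum is 134/3 at x = -5.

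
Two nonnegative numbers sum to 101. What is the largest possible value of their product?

With x + y = 101, the product is P(x) = x(101 − x).
P'(x) = 101 − 2x = 0 gives x = 101/2; P'' = −2 < 0, so this is the maximum.
P = 101/2·101/2 = 10201/4.

10201/4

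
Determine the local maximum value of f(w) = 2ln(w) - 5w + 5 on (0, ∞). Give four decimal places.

1.1674

f'(w) = 2/w − 5 = 0 gives w = 2/5.
f''(w) = -2/w², which is negative for w > 0, so this is a local maximum.
f(2/5) = 2·ln(2/5) - 2 + 5 ≈ 1.1674.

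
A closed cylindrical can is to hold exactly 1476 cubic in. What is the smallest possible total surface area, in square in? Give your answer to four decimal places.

717.6380

With radius r and height h, πr²h = 1476 so h = 1476/(πr²), and S(r) = 2πr² + 2πrh = 2πr² + 2·1476/r.
S'(r) = 4πr − 2·1476/r² = 0 ⇒ r³ = 1476/(2π), so r ≈ 6.1702 and h = 2r ≈ 12.3405.
S''(r) = 4π + 4·1476/r³ > 0, so this is the minimum; S ≈ 717.6380.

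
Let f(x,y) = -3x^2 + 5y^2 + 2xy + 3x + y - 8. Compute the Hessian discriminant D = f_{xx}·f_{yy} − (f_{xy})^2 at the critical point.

-64

∂f/∂x = -6x + 2y + 3 = 0 and ∂f/∂y = 2x + 10y + 1 = 0, so (x, y) = (7/16, -3/16).
The Hessian has f_{xx} = -6, f_{yy} = 10, f_{xy} = 2, giving D = -64 < 0, so the point is a saddle point.
D = (-6)·(10) − (2)^2 = -64.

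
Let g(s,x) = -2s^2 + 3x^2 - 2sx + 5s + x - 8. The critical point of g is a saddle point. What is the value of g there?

-141/28

∂g/∂s = -4s - 2x + 5 = 0 and ∂g/∂x = -2s + 6x + 1 = 0, so (s, x) = (8/7, 3/14).
The Hessian has g_{ss} = -4, g_{xx} = 6, g_{sx} = -2, giving D = -28 < 0, so the point is a saddle point.
g(8/7, 3/14) = -141/28.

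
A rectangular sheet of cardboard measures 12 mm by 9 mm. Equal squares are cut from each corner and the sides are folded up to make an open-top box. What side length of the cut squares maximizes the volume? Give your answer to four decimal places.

With cut size x, the volume is V(x) = x(12 − 2x)(9 − 2x) for 0 < x < 4.5.
V'(x) = 12x^2 − 84x + 108. Setting V'(x) = 0 gives x ≈ 1.6972 (the root in (0, 4.5)).
V''(x) = 24x − 84 is negative there, so this is the maximum; V ≈ 81.8722.

1.6972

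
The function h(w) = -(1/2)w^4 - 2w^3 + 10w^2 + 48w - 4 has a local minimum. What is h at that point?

Critical points: h'(w) = -2w^3 - 6w^2 + 20w + 48 vanishes at w = -4, -2, 3.
h''(w) = -6w^2 - 12w + 20. h''(-4) = -28 < 0 ⇒ local maximum; h''(-2) = 20 > 0 ⇒ local minimum; h''(3) = -70 < 0 ⇒ local maximum.
The local minimum is h(-2) = -52.

-52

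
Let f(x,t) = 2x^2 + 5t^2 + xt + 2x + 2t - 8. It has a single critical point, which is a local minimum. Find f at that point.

∂f/∂x = 4x + t + 2 = 0 and ∂f/∂t = x + 10t + 2 = 0, so (x, t) = (-6/13, -2/13).
The Hessian has f_{xx} = 4, f_{tt} = 10, f_{xt} = 1, giving D = 39 > 0 with f_{xx} > 0, so the point is a local minimum.
f(-6/13, -2/13) = -112/13.

-112/13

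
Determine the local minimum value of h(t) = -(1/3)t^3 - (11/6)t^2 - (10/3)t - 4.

h'(t) = -t^2 - (11/3)t - 10/3. Setting h'(t) = 0 gives t ∈ {-2, -5/3}.
h''(t) = -2t - 11/3. h''(-2) = 1/3 > 0 ⇒ local minimum; h''(-5/3) = -1/3 < 0 ⇒ local maximum.
Thus h has its local minimum at t = -2, with value -2.

-2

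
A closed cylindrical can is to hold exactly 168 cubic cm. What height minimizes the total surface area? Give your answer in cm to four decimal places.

With radius r and height h, πr²h = 168 so h = 168/(πr²), and S(r) = 2πr² + 2πrh = 2πr² + 2·168/r.
S'(r) = 4πr − 2·168/r² = 0 ⇒ r³ = 168/(2π), so r ≈ 2.9903 and h = 2r ≈ 5.9805.
S''(r) = 4π + 4·168/r³ > 0, so this is the minimum; S ≈ 168.5469.

5.9805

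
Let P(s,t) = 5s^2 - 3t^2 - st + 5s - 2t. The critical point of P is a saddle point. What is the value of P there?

∂P/∂s = 10s - t + 5 = 0 and ∂P/∂t = -s - 6t - 2 = 0, so (s, t) = (-32/61, -15/61).
The Hessian has P_{ss} = 10, P_{tt} = -6, P_{st} = -1, giving D = -61 < 0, so the point is a saddle point.
P(-32/61, -15/61) = -65/61.

-65/61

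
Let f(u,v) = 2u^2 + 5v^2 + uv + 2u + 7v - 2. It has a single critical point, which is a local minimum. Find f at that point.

∂f/∂u = 4u + v + 2 = 0 and ∂f/∂v = u + 10v + 7 = 0, so (u, v) = (-1/3, -2/3).
The Hessian has f_{uu} = 4, f_{vv} = 10, f_{uv} = 1, giving D = 39 > 0 with f_{uu} > 0, so the point is a local minimum.
f(-1/3, -2/3) = -14/3.

-14/3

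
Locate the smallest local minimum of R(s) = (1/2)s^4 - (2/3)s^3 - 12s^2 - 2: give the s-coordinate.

4

R'(s) = 2s^3 - 2s^2 - 24s = 0 at s = -3, 0, 4.
R''(s) = 6s^2 - 4s - 24. R''(-3) = 42 > 0 ⇒ local minimum; R''(0) = -24 < 0 ⇒ local maximum; R''(4) = 56 > 0 ⇒ local minimum.
The smallest local minimum is R(4) = -326/3.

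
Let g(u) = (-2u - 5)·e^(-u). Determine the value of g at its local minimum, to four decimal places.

-8.9634

g'(u) = (-2)·e^(-u) + (-2u - 5)·(-1)·e^(-u) = (2u + 3)·e^(-u). Since e^(-u) > 0, the only critical point is u = -3/2.
g''(-3/2) has the same sign as 2 > 0, so this is a local minimum.
g(-3/2) = (-2)·e^(3/2) ≈ -8.9634.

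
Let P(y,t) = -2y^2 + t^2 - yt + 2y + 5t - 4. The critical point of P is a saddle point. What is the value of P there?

∂P/∂y = -4y - t + 2 = 0 and ∂P/∂t = -y + 2t + 5 = 0, so (y, t) = (1, -2).
The Hessian has P_{yy} = -4, P_{tt} = 2, P_{yt} = -1, giving D = -9 < 0, so the point is a saddle point.
P(1, -2) = -8.

-8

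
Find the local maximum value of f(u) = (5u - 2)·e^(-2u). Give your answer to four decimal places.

0.4132

By the product rule, f'(u) = (-10u + 9)·e^(-2u). Since e^(-2u) > 0, the only critical point is u = 9/10.
f''(9/10) has the same sign as -10 < 0, so this is a local maximum.
f(9/10) = (5/2)·e^(-9/5) ≈ 0.4132.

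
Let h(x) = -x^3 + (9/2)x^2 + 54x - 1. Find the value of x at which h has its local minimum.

h'(x) = -3x^2 + 9x + 54. Setting h'(x) = 0 gives x ∈ {-3, 6}.
Second-derivative test with h''(x) = -6x + 9: h''(-3) = 27 > 0 ⇒ local minimum; h''(6) = -27 < 0 ⇒ local maximum.
The local minimum is h(-3) = -191/2.

-3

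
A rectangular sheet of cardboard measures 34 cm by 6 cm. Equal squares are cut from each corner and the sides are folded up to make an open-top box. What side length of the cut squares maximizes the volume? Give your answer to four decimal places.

1.4279

With cut size x, the volume is V(x) = x(34 − 2x)(6 − 2x) for 0 < x < 3.
V'(x) = 12x^2 − 160x + 204. Setting V'(x) = 0 gives x ≈ 1.4279 (the root in (0, 3)).
V''(x) = 24x − 160 is negative there, so this is the maximum; V ≈ 139.8251.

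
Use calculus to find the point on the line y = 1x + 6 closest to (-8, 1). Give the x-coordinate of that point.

-13/2

Minimize D(x)^2 = (x + 8)^2 + (x + 5)^2.
d/dx[D^2] = 2(x + 8) + 2·1·(x + 5) = 0 ⇒ x = -13/2.
Then y = -1/2 and the distance is √(9/2) ≈ 2.1213.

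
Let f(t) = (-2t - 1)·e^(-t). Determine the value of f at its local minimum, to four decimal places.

-1.2131

Differentiating with the product rule gives f'(t) = (2t - 1)·e^(-t). Since e^(-t) > 0, the only critical point is t = 1/2.
f''(1/2) has the same sign as 2 > 0, so this is a local minimum.
f(1/2) = (-2)·e^(-1/2) ≈ -1.2131.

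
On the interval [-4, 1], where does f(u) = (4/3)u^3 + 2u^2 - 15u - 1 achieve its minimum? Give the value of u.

1

The derivative is 4u^2 + 4u - 15, whose only zero in [-4, 1] is u = -5/2.
Evaluating at the critical points and endpoints: f(-4) = 17/3; f(-5/2) = 169/6; f(1) = -38/3.
The minimum over the interval is -38/3, attained at u = 1.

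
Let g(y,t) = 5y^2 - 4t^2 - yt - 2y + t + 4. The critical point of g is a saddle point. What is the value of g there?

∂g/∂y = 10y - t - 2 = 0 and ∂g/∂t = -y - 8t + 1 = 0, so (y, t) = (17/81, 8/81).
The Hessian has g_{yy} = 10, g_{tt} = -8, g_{yt} = -1, giving D = -81 < 0, so the point is a saddle point.
g(17/81, 8/81) = 311/81.

311/81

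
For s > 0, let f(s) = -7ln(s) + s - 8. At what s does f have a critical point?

f'(s) = -7/s + 1 = 0 gives s = 7.
f''(s) = 7/s², which is positive for s > 0, so this is a local minimum.
f(7) = -7·ln(7) + 7 - 8 ≈ -14.6214.

7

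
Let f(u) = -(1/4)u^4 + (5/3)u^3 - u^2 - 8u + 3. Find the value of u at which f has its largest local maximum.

f'(u) = -u^3 + 5u^2 - 2u - 8. Setting f'(u) = 0 gives u ∈ {-1, 2, 4}.
Since f''(u) = -3u^2 + 10u - 2, we get f''(-1) = -15 < 0 ⇒ local maximum; f''(2) = 6 > 0 ⇒ local minimum; f''(4) = -10 < 0 ⇒ local maximum.
The largest local maximum is f(-1) = 97/12.

-1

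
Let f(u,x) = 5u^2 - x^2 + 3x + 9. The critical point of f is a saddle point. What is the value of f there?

45/4

∂f/∂u = 10u = 0 and ∂f/∂x = -2x + 3 = 0, so (u, x) = (0, 3/2).
The Hessian has f_{uu} = 10, f_{xx} = -2, f_{ux} = 0, giving D = -20 < 0, so the point is a saddle point.
f(0, 3/2) = 45/4.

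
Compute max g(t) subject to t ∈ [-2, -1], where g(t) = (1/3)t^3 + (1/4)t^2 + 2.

Differentiating, g'(t) = t^2 + (1/2)t; which has no zeros in [-2, -1].
Evaluating at the critical points and endpoints: g(-2) = 1/3,  g(-1) = 23/12.
The maximum over the interval is 23/12, attained at t = -1.

23/12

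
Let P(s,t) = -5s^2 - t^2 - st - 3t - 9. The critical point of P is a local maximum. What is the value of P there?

-126/19

∂P/∂s = -10s - t = 0 and ∂P/∂t = -s - 2t - 3 = 0, so (s, t) = (3/19, -30/19).
The Hessian has P_{ss} = -10, P_{tt} = -2, P_{st} = -1, giving D = 19 > 0 with P_{ss} < 0, so the point is a local maximum.
P(3/19, -30/19) = -126/19.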